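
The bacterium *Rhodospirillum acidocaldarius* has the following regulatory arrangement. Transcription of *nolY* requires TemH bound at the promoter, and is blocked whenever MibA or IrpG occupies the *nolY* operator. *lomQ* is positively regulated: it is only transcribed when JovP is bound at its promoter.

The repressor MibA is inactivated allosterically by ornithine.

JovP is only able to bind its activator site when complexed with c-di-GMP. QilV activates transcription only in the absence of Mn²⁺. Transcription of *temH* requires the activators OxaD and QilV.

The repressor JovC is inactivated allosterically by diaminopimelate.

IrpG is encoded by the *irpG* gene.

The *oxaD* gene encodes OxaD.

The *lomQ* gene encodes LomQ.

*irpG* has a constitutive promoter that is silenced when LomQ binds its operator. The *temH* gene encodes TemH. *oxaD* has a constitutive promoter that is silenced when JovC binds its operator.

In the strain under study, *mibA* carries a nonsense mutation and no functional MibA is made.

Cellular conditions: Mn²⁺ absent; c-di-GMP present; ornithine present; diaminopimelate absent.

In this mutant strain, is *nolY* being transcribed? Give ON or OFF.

Diaminopimelate is absent, so JovC is active.
With repressor JovC bound, *oxaD* is not transcribed.
So OxaD is not produced.
Mn²⁺ is absent, so QilV is active.
Required activator OxaD is absent, so *temH* is not transcribed.
So TemH is not produced.
MibA is non-functional in this strain, so it has no effect.
c-di-GMP is present, so JovP is active.
No repressor is bound and JovP is active, so *lomQ* is transcribed.
So LomQ is produced and active.
With repressor LomQ bound, *irpG* is not transcribed.
So IrpG is not produced.
Required activator TemH is absent, so *nolY* is not transcribed.

OFF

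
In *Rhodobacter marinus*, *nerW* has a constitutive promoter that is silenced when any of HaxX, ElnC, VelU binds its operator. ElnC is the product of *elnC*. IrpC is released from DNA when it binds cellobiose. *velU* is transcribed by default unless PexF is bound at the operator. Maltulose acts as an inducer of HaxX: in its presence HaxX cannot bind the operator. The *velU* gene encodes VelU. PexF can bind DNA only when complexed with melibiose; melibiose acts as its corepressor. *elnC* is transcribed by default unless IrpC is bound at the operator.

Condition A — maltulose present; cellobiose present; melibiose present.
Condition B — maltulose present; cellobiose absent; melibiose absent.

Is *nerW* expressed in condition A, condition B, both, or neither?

neither

Condition A:
Maltulose is present, so HaxX is inactive.
Cellobiose is present, so IrpC is inactive.
With no repressor bound, *elnC* is transcribed.
So ElnC is produced and active.
Melibiose is present, so PexF is active.
With repressor PexF bound, *velU* is not transcribed.
So VelU is not produced.
With repressor ElnC bound, *nerW* is not transcribed.
→ *nerW* is OFF in A.
Condition B:
Maltulose is present, so HaxX is inactive.
Cellobiose is absent, so IrpC is active.
With repressor IrpC bound, *elnC* is not transcribed.
So ElnC is not produced.
Melibiose is absent, so PexF is inactive.
With no repressor bound, *velU* is transcribed.
So VelU is produced and active.
With repressor VelU bound, *nerW* is not transcribed.
→ *nerW* is OFF in B.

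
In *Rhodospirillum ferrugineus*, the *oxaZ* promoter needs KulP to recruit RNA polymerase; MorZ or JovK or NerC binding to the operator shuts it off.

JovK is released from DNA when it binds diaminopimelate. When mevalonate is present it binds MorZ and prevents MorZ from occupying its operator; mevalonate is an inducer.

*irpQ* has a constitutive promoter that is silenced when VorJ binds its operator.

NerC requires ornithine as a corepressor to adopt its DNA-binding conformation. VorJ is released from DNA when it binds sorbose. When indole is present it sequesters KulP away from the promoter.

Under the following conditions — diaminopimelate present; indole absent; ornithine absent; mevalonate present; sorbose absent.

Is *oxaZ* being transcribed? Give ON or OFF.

ON

Mevalonate is present, so MorZ is inactive.
Indole is absent, so KulP is active.
Diaminopimelate is present, so JovK is inactive.
Ornithine is absent, so NerC is inactive.
No repressor is bound and KulP is active, so *oxaZ* is transcribed.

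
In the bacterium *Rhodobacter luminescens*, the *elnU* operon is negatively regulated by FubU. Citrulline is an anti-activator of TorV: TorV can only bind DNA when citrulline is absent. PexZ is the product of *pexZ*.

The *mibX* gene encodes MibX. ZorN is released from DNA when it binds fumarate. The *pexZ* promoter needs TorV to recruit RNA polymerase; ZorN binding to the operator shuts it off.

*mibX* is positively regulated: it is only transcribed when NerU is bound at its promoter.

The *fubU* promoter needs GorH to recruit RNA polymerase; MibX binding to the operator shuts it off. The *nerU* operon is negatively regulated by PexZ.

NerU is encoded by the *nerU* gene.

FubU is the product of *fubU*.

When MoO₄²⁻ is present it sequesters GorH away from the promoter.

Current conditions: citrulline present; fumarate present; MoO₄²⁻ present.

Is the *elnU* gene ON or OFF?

Citrulline is present, so TorV is inactive.
Fumarate is present, so ZorN is inactive.
Required activator TorV is absent, so *pexZ* is not transcribed.
So PexZ is not produced.
With no repressor bound, *nerU* is transcribed.
So NerU is produced and active.
No repressor is bound and NerU is active, so *mibX* is transcribed.
So MibX is produced and active.
MoO₄²⁻ is present, so GorH is inactive.
With repressor MibX bound, *fubU* is not transcribed.
So FubU is not produced.
With no repressor bound, *elnU* is transcribed.

ON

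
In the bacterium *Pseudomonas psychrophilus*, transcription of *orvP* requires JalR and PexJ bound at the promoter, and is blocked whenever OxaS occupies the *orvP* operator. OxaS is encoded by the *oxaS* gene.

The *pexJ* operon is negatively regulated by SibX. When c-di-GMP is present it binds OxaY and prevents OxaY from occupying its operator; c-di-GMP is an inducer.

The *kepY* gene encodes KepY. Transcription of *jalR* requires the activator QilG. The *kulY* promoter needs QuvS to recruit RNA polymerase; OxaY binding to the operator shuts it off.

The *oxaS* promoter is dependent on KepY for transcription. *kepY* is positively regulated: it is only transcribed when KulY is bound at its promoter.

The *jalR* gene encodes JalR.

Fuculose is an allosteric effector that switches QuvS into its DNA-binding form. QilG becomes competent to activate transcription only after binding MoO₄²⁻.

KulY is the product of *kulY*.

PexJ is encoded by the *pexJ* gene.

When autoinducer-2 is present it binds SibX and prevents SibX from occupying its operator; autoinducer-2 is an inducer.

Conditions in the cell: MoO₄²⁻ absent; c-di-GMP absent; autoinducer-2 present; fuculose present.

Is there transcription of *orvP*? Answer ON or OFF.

MoO₄²⁻ is absent, so QilG is inactive.
Required activator QilG is absent, so *jalR* is not transcribed.
So JalR is not produced.
Autoinducer-2 is present, so SibX is inactive.
With no repressor bound, *pexJ* is transcribed.
So PexJ is produced and active.
Fuculose is present, so QuvS is active.
c-di-GMP is absent, so OxaY is active.
With repressor OxaY bound, *kulY* is not transcribed.
So KulY is not produced.
Required activator KulY is absent, so *kepY* is not transcribed.
So KepY is not produced.
Required activator KepY is absent, so *oxaS* is not transcribed.
So OxaS is not produced.
Required activator JalR is absent, so *orvP* is not transcribed.

OFF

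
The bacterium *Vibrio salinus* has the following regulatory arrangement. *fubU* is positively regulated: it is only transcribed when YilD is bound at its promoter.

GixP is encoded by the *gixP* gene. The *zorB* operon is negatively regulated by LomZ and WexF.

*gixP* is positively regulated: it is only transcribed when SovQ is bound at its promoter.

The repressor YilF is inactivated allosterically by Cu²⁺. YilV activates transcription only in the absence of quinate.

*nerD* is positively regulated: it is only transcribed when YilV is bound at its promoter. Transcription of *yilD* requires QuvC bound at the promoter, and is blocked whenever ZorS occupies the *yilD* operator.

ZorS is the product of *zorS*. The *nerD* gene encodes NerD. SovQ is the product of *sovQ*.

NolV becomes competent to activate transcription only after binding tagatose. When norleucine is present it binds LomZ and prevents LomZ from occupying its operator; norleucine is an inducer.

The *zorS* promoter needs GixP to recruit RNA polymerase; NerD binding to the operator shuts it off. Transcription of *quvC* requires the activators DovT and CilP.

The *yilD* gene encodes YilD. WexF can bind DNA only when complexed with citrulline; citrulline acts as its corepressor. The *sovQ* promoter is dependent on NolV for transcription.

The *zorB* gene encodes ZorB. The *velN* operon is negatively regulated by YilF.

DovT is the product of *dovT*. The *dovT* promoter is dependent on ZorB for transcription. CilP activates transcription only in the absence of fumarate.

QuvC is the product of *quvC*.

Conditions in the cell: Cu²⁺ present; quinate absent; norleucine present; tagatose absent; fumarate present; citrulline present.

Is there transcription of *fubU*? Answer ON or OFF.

Tagatose is absent, so NolV is inactive.
Required activator NolV is absent, so *sovQ* is not transcribed.
So SovQ is not produced.
Required activator SovQ is absent, so *gixP* is not transcribed.
So GixP is not produced.
Quinate is absent, so YilV is active.
No repressor is bound and YilV is active, so *nerD* is transcribed.
So NerD is produced and active.
With repressor NerD bound, *zorS* is not transcribed.
So ZorS is not produced.
Norleucine is present, so LomZ is inactive.
Citrulline is present, so WexF is active.
With repressor WexF bound, *zorB* is not transcribed.
So ZorB is not produced.
Required activator ZorB is absent, so *dovT* is not transcribed.
So DovT is not produced.
Fumarate is present, so CilP is inactive.
Required activator DovT is absent, so *quvC* is not transcribed.
So QuvC is not produced.
Required activator QuvC is absent, so *yilD* is not transcribed.
So YilD is not produced.
Required activator YilD is absent, so *fubU* is not transcribed.

OFF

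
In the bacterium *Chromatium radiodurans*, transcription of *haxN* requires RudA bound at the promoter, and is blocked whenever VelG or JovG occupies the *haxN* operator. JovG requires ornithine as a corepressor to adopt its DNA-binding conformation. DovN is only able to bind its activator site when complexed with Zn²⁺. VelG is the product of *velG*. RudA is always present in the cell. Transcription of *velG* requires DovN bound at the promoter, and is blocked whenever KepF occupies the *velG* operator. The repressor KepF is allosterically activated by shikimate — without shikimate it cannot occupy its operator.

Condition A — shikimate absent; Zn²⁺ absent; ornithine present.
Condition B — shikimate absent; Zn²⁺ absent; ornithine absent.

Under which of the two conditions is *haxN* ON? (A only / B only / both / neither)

B only

Condition A:
Shikimate is absent, so KepF is inactive.
Zn²⁺ is absent, so DovN is inactive.
Required activator DovN is absent, so *velG* is not transcribed.
So VelG is not produced.
Ornithine is present, so JovG is active.
RudA is produced constitutively and is active.
With repressor JovG bound, *haxN* is not transcribed.
→ *haxN* is OFF in A.
Condition B:
Shikimate is absent, so KepF is inactive.
Zn²⁺ is absent, so DovN is inactive.
Required activator DovN is absent, so *velG* is not transcribed.
So VelG is not produced.
Ornithine is absent, so JovG is inactive.
RudA is produced constitutively and is active.
No repressor is bound and RudA is active, so *haxN* is transcribed.
→ *haxN* is ON in B.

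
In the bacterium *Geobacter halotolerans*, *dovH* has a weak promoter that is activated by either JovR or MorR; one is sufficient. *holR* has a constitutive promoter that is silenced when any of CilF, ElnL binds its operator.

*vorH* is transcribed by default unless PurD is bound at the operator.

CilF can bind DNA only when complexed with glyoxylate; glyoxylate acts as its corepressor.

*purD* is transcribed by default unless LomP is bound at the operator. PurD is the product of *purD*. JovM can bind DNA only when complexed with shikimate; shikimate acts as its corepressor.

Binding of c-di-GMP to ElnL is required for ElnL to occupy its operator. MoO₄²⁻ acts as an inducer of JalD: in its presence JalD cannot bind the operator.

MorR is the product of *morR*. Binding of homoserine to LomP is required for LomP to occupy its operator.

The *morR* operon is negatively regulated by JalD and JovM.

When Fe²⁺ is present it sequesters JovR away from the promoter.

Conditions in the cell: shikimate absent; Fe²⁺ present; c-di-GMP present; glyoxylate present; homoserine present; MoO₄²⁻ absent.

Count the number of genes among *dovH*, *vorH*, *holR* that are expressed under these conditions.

1

Fe²⁺ is present, so JovR is inactive.
MoO₄²⁻ is absent, so JalD is active.
Shikimate is absent, so JovM is inactive.
With repressor JalD bound, *morR* is not transcribed.
So MorR is not produced.
No activator is available at the *dovH* promoter, so *dovH* is not transcribed.
→ *dovH* is OFF.
Homoserine is present, so LomP is active.
With repressor LomP bound, *purD* is not transcribed.
So PurD is not produced.
With no repressor bound, *vorH* is transcribed.
→ *vorH* is ON.
Glyoxylate is present, so CilF is active.
c-di-GMP is present, so ElnL is active.
With repressor CilF bound, *holR* is not transcribed.
→ *holR* is OFF.
1 of the 3 genes is transcribed.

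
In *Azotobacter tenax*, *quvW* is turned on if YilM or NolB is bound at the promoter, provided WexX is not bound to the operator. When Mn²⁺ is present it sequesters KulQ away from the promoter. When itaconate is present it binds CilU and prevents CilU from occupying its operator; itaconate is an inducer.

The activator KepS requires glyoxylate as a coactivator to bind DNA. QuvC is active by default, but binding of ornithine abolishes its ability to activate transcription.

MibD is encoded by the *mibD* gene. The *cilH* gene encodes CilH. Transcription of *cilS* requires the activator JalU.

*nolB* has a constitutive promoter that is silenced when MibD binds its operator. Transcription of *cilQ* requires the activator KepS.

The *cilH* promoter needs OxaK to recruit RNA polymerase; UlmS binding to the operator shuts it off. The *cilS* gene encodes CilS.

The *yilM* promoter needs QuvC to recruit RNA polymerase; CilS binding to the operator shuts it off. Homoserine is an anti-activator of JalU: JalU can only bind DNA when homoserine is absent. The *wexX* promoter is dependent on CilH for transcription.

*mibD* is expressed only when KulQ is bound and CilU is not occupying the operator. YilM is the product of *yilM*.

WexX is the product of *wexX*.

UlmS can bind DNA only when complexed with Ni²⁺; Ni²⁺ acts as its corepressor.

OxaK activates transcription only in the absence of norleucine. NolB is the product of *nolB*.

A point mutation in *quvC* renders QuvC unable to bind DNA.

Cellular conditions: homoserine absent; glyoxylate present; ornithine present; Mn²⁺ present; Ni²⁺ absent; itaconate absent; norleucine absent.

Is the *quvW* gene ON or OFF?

OFF

Ni²⁺ is absent, so UlmS is inactive.
Norleucine is absent, so OxaK is active.
No repressor is bound and OxaK is active, so *cilH* is transcribed.
So CilH is produced and active.
No repressor is bound and CilH is active, so *wexX* is transcribed.
So WexX is produced and active.
Homoserine is absent, so JalU is active.
No repressor is bound and JalU is active, so *cilS* is transcribed.
So CilS is produced and active.
QuvC is non-functional in this strain, so it has no effect.
With repressor CilS bound, *yilM* is not transcribed.
So YilM is not produced.
Mn²⁺ is present, so KulQ is inactive.
Itaconate is absent, so CilU is active.
With repressor CilU bound, *mibD* is not transcribed.
So MibD is not produced.
With no repressor bound, *nolB* is transcribed.
So NolB is produced and active.
With repressor WexX bound, *quvW* is not transcribed.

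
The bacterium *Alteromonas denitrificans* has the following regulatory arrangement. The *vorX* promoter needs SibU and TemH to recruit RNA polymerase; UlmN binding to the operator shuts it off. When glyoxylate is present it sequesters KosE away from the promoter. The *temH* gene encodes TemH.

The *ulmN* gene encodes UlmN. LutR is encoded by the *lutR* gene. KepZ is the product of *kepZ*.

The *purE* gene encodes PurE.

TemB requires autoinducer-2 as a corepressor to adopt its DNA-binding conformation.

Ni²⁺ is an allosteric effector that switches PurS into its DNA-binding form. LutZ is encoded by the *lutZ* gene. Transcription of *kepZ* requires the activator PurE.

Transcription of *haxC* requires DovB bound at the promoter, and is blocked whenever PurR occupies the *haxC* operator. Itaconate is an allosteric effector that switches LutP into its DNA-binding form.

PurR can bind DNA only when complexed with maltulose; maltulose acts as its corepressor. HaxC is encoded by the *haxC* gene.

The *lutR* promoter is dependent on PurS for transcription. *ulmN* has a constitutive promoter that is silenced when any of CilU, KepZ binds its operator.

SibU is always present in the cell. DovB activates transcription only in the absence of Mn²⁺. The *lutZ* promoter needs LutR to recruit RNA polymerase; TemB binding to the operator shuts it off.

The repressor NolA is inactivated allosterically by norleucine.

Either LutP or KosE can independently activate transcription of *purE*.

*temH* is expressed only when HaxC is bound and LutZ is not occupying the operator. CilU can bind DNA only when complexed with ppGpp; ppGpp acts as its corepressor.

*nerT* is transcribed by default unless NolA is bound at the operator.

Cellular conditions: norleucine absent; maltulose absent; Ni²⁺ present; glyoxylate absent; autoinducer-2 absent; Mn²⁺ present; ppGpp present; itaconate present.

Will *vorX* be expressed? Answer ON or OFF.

OFF

SibU is produced constitutively and is active.
Maltulose is absent, so PurR is inactive.
Mn²⁺ is present, so DovB is inactive.
Required activator DovB is absent, so *haxC* is not transcribed.
So HaxC is not produced.
Autoinducer-2 is absent, so TemB is inactive.
Ni²⁺ is present, so PurS is active.
No repressor is bound and PurS is active, so *lutR* is transcribed.
So LutR is produced and active.
No repressor is bound and LutR is active, so *lutZ* is transcribed.
So LutZ is produced and active.
With repressor LutZ bound, *temH* is not transcribed.
So TemH is not produced.
ppGpp is present, so CilU is active.
Itaconate is present, so LutP is active.
Glyoxylate is absent, so KosE is active.
Activator LutP is present, so *purE* is transcribed.
So PurE is produced and active.
No repressor is bound and PurE is active, so *kepZ* is transcribed.
So KepZ is produced and active.
With repressor CilU bound, *ulmN* is not transcribed.
So UlmN is not produced.
Required activator TemH is absent, so *vorX* is not transcribed.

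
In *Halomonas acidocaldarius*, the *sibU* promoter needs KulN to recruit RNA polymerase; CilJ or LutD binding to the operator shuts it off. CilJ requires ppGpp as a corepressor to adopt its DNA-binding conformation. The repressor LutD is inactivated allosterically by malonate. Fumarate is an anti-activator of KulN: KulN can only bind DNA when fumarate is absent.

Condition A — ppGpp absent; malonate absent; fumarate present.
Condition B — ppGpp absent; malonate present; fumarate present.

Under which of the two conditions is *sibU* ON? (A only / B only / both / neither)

Condition A:
ppGpp is absent, so CilJ is inactive.
Malonate is absent, so LutD is active.
Fumarate is present, so KulN is inactive.
With repressor LutD bound, *sibU* is not transcribed.
→ *sibU* is OFF in A.
Condition B:
ppGpp is absent, so CilJ is inactive.
Malonate is present, so LutD is inactive.
Fumarate is present, so KulN is inactive.
Required activator KulN is absent, so *sibU* is not transcribed.
→ *sibU* is OFF in B.

neither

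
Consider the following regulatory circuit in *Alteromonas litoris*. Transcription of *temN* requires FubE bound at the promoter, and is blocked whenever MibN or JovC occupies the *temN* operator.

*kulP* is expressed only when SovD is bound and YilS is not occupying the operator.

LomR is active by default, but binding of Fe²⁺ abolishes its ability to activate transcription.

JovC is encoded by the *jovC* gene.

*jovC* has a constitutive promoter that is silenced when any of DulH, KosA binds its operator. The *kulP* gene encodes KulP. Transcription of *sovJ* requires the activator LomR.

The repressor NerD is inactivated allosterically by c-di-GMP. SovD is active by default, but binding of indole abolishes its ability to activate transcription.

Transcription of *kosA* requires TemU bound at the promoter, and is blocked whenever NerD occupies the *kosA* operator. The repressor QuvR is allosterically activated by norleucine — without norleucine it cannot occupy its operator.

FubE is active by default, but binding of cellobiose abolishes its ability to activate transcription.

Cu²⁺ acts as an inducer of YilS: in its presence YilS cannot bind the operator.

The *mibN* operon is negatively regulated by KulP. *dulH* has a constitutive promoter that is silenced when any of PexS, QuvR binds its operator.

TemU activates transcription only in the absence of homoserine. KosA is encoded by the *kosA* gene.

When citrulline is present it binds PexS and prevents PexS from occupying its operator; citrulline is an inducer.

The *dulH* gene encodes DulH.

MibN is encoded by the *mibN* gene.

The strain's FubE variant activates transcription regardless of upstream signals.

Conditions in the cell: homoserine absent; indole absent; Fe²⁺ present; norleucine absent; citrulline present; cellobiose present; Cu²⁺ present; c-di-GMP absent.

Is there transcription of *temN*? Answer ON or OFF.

FubE is constitutively active in this strain.
Indole is absent, so SovD is active.
Cu²⁺ is present, so YilS is inactive.
No repressor is bound and SovD is active, so *kulP* is transcribed.
So KulP is produced and active.
With repressor KulP bound, *mibN* is not transcribed.
So MibN is not produced.
Citrulline is present, so PexS is inactive.
Norleucine is absent, so QuvR is inactive.
With no repressor bound, *dulH* is transcribed.
So DulH is produced and active.
c-di-GMP is absent, so NerD is active.
Homoserine is absent, so TemU is active.
With repressor NerD bound, *kosA* is not transcribed.
So KosA is not produced.
With repressor DulH bound, *jovC* is not transcribed.
So JovC is not produced.
No repressor is bound and FubE is active, so *temN* is transcribed.

ON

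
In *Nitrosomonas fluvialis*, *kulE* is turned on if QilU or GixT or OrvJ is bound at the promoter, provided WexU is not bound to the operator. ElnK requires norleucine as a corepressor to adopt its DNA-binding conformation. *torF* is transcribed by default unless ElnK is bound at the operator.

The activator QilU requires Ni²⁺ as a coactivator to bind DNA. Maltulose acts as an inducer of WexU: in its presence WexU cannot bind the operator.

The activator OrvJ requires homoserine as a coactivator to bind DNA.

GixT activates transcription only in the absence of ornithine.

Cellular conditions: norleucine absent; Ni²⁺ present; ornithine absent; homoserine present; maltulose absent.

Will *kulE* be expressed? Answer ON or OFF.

Maltulose is absent, so WexU is active.
Ni²⁺ is present, so QilU is active.
Ornithine is absent, so GixT is active.
Homoserine is present, so OrvJ is active.
With repressor WexU bound, *kulE* is not transcribed.

OFF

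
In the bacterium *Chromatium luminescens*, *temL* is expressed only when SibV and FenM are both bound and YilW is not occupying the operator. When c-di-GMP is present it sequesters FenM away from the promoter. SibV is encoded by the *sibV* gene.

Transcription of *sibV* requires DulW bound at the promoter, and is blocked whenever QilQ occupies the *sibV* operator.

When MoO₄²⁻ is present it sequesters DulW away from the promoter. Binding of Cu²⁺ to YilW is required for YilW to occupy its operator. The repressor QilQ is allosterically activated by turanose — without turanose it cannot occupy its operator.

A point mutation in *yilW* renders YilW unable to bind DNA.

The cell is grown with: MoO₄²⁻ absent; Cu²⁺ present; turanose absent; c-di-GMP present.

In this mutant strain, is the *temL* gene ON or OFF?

OFF

MoO₄²⁻ is absent, so DulW is active.
Turanose is absent, so QilQ is inactive.
No repressor is bound and DulW is active, so *sibV* is transcribed.
So SibV is produced and active.
c-di-GMP is present, so FenM is inactive.
YilW is non-functional in this strain, so it has no effect.
Required activator FenM is absent, so *temL* is not transcribed.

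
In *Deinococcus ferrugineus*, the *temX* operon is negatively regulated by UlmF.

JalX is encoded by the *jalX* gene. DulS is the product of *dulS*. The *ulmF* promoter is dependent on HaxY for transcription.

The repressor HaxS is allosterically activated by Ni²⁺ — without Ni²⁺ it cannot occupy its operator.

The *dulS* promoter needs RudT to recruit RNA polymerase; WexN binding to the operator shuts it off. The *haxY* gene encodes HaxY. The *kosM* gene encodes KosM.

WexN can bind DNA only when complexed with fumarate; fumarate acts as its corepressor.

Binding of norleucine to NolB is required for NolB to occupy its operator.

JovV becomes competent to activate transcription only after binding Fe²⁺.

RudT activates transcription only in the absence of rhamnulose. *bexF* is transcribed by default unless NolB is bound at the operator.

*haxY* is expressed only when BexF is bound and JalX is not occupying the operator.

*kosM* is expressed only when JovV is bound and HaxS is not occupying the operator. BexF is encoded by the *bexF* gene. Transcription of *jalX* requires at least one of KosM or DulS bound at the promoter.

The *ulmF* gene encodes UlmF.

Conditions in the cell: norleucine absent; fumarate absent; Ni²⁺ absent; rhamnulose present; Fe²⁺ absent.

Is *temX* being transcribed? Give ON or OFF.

OFF

Fe²⁺ is absent, so JovV is inactive.
Ni²⁺ is absent, so HaxS is inactive.
Required activator JovV is absent, so *kosM* is not transcribed.
So KosM is not produced.
Fumarate is absent, so WexN is inactive.
Rhamnulose is present, so RudT is inactive.
Required activator RudT is absent, so *dulS* is not transcribed.
So DulS is not produced.
No activator is available at the *jalX* promoter, so *jalX* is not transcribed.
So JalX is not produced.
Norleucine is absent, so NolB is inactive.
With no repressor bound, *bexF* is transcribed.
So BexF is produced and active.
No repressor is bound and BexF is active, so *haxY* is transcribed.
So HaxY is produced and active.
No repressor is bound and HaxY is active, so *ulmF* is transcribed.
So UlmF is produced and active.
With repressor UlmF bound, *temX* is not transcribed.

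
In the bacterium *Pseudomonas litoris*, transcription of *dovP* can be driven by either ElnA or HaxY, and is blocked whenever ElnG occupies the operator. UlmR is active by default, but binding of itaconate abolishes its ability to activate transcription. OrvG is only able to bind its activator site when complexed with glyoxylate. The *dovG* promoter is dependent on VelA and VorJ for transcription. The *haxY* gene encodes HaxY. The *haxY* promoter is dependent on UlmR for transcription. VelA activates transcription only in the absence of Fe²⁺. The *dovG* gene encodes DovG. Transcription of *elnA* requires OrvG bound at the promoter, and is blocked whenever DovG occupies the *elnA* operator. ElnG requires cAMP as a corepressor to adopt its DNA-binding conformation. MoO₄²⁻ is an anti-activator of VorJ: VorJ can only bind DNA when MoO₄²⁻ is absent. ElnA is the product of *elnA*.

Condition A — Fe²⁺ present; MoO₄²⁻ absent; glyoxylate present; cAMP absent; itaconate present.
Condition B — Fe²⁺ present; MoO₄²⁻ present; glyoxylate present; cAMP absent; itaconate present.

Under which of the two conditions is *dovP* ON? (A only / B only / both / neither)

Condition A:
Fe²⁺ is present, so VelA is inactive.
MoO₄²⁻ is absent, so VorJ is active.
Required activator VelA is absent, so *dovG* is not transcribed.
So DovG is not produced.
Glyoxylate is present, so OrvG is active.
No repressor is bound and OrvG is active, so *elnA* is transcribed.
So ElnA is produced and active.
cAMP is absent, so ElnG is inactive.
Itaconate is present, so UlmR is inactive.
Required activator UlmR is absent, so *haxY* is not transcribed.
So HaxY is not produced.
Activator ElnA is present, so *dovP* is transcribed.
→ *dovP* is ON in A.
Condition B:
Fe²⁺ is present, so VelA is inactive.
MoO₄²⁻ is present, so VorJ is inactive.
Required activator VelA is absent, so *dovG* is not transcribed.
So DovG is not produced.
Glyoxylate is present, so OrvG is active.
No repressor is bound and OrvG is active, so *elnA* is transcribed.
So ElnA is produced and active.
cAMP is absent, so ElnG is inactive.
Itaconate is present, so UlmR is inactive.
Required activator UlmR is absent, so *haxY* is not transcribed.
So HaxY is not produced.
Activator ElnA is present, so *dovP* is transcribed.
→ *dovP* is ON in B.

both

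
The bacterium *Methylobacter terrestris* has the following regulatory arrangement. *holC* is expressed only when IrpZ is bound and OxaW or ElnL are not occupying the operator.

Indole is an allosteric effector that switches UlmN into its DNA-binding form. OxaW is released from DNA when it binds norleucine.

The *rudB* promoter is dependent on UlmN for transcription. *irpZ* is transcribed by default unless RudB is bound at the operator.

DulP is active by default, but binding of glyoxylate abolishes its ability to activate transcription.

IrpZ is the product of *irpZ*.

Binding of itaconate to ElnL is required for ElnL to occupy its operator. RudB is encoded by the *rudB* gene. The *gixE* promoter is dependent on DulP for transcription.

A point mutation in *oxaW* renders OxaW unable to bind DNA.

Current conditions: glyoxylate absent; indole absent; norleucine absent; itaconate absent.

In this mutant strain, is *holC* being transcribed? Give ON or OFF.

ON

OxaW is non-functional in this strain, so it has no effect.
Itaconate is absent, so ElnL is inactive.
Indole is absent, so UlmN is inactive.
Required activator UlmN is absent, so *rudB* is not transcribed.
So RudB is not produced.
With no repressor bound, *irpZ* is transcribed.
So IrpZ is produced and active.
No repressor is bound and IrpZ is active, so *holC* is transcribed.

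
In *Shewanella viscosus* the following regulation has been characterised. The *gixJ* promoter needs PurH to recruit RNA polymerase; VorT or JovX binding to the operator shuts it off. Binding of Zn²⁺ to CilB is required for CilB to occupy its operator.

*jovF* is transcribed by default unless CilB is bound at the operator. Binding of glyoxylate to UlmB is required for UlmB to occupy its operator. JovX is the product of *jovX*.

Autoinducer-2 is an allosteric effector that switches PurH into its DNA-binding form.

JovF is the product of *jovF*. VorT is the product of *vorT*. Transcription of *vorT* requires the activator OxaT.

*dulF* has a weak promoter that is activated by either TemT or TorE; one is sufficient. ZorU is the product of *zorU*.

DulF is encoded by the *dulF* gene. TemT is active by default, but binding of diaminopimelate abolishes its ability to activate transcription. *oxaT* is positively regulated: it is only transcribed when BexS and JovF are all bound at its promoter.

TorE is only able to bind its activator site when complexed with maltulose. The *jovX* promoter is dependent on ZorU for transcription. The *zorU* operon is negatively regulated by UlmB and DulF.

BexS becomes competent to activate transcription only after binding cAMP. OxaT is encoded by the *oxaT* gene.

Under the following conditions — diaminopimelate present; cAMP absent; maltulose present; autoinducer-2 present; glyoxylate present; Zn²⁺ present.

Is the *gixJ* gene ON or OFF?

cAMP is absent, so BexS is inactive.
Zn²⁺ is present, so CilB is active.
With repressor CilB bound, *jovF* is not transcribed.
So JovF is not produced.
Required activator BexS is absent, so *oxaT* is not transcribed.
So OxaT is not produced.
Required activator OxaT is absent, so *vorT* is not transcribed.
So VorT is not produced.
Glyoxylate is present, so UlmB is active.
Diaminopimelate is present, so TemT is inactive.
Maltulose is present, so TorE is active.
Activator TorE is present, so *dulF* is transcribed.
So DulF is produced and active.
With repressor UlmB bound, *zorU* is not transcribed.
So ZorU is not produced.
Required activator ZorU is absent, so *jovX* is not transcribed.
So JovX is not produced.
Autoinducer-2 is present, so PurH is active.
No repressor is bound and PurH is active, so *gixJ* is transcribed.

ON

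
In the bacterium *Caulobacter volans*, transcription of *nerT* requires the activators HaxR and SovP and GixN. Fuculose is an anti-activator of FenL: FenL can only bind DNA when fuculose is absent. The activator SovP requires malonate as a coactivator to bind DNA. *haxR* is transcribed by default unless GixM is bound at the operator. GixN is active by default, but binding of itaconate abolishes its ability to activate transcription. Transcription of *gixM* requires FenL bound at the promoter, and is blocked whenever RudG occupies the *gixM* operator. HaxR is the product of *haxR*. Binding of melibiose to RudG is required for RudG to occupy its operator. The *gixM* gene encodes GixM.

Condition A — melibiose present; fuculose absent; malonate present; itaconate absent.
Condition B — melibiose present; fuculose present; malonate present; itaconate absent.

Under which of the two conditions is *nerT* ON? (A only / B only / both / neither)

both

Condition A:
Melibiose is present, so RudG is active.
Fuculose is absent, so FenL is active.
With repressor RudG bound, *gixM* is not transcribed.
So GixM is not produced.
With no repressor bound, *haxR* is transcribed.
So HaxR is produced and active.
Malonate is present, so SovP is active.
Itaconate is absent, so GixN is active.
No repressor is bound and HaxR and SovP and GixN are active, so *nerT* is transcribed.
→ *nerT* is ON in A.
Condition B:
Melibiose is present, so RudG is active.
Fuculose is present, so FenL is inactive.
With repressor RudG bound, *gixM* is not transcribed.
So GixM is not produced.
With no repressor bound, *haxR* is transcribed.
So HaxR is produced and active.
Malonate is present, so SovP is active.
Itaconate is absent, so GixN is active.
No repressor is bound and HaxR and SovP and GixN are active, so *nerT* is transcribed.
→ *nerT* is ON in B.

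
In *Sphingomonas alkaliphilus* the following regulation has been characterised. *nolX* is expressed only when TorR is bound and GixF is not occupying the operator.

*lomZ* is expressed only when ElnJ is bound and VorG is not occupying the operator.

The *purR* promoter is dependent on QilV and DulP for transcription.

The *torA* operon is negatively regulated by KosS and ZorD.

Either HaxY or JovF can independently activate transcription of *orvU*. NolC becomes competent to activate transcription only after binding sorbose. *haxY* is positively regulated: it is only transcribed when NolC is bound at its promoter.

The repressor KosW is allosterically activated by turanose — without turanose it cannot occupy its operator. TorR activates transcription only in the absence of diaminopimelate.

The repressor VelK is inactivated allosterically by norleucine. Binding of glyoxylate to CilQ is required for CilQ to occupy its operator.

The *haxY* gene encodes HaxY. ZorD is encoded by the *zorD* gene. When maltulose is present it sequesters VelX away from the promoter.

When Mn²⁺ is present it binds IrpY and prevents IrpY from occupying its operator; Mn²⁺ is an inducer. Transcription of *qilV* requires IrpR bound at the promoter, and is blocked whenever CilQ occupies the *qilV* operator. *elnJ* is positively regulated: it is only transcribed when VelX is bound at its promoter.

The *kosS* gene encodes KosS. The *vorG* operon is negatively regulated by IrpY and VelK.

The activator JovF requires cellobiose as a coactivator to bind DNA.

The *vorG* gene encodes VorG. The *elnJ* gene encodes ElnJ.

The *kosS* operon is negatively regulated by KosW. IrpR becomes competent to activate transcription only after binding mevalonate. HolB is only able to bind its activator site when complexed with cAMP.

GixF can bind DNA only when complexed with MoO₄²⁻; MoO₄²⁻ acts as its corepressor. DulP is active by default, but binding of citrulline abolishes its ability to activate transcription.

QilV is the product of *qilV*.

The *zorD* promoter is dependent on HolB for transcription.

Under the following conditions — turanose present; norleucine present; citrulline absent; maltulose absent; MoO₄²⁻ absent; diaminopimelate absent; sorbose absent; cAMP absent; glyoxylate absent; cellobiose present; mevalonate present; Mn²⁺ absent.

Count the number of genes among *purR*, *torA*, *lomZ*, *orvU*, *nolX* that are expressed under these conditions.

Glyoxylate is absent, so CilQ is inactive.
Mevalonate is present, so IrpR is active.
No repressor is bound and IrpR is active, so *qilV* is transcribed.
So QilV is produced and active.
Citrulline is absent, so DulP is active.
No repressor is bound and QilV and DulP are active, so *purR* is transcribed.
→ *purR* is ON.
Turanose is present, so KosW is active.
With repressor KosW bound, *kosS* is not transcribed.
So KosS is not produced.
cAMP is absent, so HolB is inactive.
Required activator HolB is absent, so *zorD* is not transcribed.
So ZorD is not produced.
With no repressor bound, *torA* is transcribed.
→ *torA* is ON.
Mn²⁺ is absent, so IrpY is active.
Norleucine is present, so VelK is inactive.
With repressor IrpY bound, *vorG* is not transcribed.
So VorG is not produced.
Maltulose is absent, so VelX is active.
No repressor is bound and VelX is active, so *elnJ* is transcribed.
So ElnJ is produced and active.
No repressor is bound and ElnJ is active, so *lomZ* is transcribed.
→ *lomZ* is ON.
Sorbose is absent, so NolC is inactive.
Required activator NolC is absent, so *haxY* is not transcribed.
So HaxY is not produced.
Cellobiose is present, so JovF is active.
Activator JovF is present, so *orvU* is transcribed.
→ *orvU* is ON.
Diaminopimelate is absent, so TorR is active.
MoO₄²⁻ is absent, so GixF is inactive.
No repressor is bound and TorR is active, so *nolX* is transcribed.
→ *nolX* is ON.
5 of the 5 genes are transcribed.

5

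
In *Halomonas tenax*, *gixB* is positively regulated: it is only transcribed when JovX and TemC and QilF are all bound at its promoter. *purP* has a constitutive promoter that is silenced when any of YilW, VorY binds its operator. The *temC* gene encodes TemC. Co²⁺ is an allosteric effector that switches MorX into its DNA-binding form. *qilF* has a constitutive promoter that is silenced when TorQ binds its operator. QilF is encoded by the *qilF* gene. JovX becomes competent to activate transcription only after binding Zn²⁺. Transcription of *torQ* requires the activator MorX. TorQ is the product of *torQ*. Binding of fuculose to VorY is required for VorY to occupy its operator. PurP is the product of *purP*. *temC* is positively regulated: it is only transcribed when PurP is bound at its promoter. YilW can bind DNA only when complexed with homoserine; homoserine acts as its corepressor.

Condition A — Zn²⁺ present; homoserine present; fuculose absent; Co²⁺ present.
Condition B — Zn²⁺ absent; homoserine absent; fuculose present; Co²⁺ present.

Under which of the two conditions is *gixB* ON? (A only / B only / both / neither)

Condition A:
Zn²⁺ is present, so JovX is active.
Homoserine is present, so YilW is active.
Fuculose is absent, so VorY is inactive.
With repressor YilW bound, *purP* is not transcribed.
So PurP is not produced.
Required activator PurP is absent, so *temC* is not transcribed.
So TemC is not produced.
Co²⁺ is present, so MorX is active.
No repressor is bound and MorX is active, so *torQ* is transcribed.
So TorQ is produced and active.
With repressor TorQ bound, *qilF* is not transcribed.
So QilF is not produced.
Required activator TemC is absent, so *gixB* is not transcribed.
→ *gixB* is OFF in A.
Condition B:
Zn²⁺ is absent, so JovX is inactive.
Homoserine is absent, so YilW is inactive.
Fuculose is present, so VorY is active.
With repressor VorY bound, *purP* is not transcribed.
So PurP is not produced.
Required activator PurP is absent, so *temC* is not transcribed.
So TemC is not produced.
Co²⁺ is present, so MorX is active.
No repressor is bound and MorX is active, so *torQ* is transcribed.
So TorQ is produced and active.
With repressor TorQ bound, *qilF* is not transcribed.
So QilF is not produced.
Required activator JovX is absent, so *gixB* is not transcribed.
→ *gixB* is OFF in B.

neither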